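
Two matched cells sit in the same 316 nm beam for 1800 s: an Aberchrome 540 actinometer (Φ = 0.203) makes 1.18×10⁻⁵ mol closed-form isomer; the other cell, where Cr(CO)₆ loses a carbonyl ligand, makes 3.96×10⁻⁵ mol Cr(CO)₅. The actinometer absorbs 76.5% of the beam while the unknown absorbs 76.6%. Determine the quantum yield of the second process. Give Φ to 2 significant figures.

Φ = 0.68

Photons absorbed by the actinometer: 1.18×10⁻⁵ / 0.203 = 5.813×10⁻⁵ mol.
Incident flux: 5.813×10⁻⁵ / 0.765 = 7.599×10⁻⁵ einstein.
Absorbed by unknown: 0.766 × 7.599×10⁻⁵ = 5.821×10⁻⁵ mol.
Φ(unknown) = 3.96×10⁻⁵ / 5.821×10⁻⁵ = 0.68.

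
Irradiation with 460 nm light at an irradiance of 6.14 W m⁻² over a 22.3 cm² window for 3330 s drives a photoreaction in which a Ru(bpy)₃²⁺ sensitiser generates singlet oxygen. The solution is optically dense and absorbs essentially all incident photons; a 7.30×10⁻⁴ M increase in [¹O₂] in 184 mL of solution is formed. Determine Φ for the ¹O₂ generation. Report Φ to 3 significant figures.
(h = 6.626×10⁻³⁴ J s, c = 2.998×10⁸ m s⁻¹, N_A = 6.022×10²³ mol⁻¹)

Φ = 0.766

Product: (7.30×10⁻⁴ M)(0.184 L) = 1.343×10⁻⁴ mol.
Photon energy at 460 nm: hc/λ = (6.626×10⁻³⁴)(2.998×10⁸)/(460×10⁻⁹) = 4.318×10⁻¹⁹ J.
Energy delivered: (6.14 W m⁻²)(22.3×10⁻⁴ m²)(3330 s) = 45.60 J.
Photons incident: 45.60 / 4.318×10⁻¹⁹ = 1.056×10²⁰, i.e. 1.056×10²⁰/6.022×10²³ = 1.754×10⁻⁴ mol.
Φ = 1.343×10⁻⁴ mol / 1.754×10⁻⁴ mol photons = 0.766.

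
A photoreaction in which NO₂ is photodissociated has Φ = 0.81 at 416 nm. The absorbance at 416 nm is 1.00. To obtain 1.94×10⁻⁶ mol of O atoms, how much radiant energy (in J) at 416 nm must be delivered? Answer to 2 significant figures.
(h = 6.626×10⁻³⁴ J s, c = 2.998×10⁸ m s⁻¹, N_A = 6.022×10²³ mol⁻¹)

0.77 J

Photons that must be absorbed: 1.94×10⁻⁶ / 0.81 = 2.395×10⁻⁶ mol.
Fraction absorbed: 1 − 10^(−1.00) = 0.9000.
Incident photons needed: 2.395×10⁻⁶ / 0.9000 = 2.661×10⁻⁶ mol.
Photon energy: hc/λ = 4.775×10⁻¹⁹ J; per mole, 2.876×10⁵ J mol⁻¹.
Energy required: 2.661×10⁻⁶ × 2.876×10⁵ = 0.77 J.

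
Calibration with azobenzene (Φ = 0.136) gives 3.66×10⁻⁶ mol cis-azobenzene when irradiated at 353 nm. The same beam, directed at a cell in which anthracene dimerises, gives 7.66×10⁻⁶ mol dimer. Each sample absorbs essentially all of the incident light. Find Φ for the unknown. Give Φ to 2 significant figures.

Photons absorbed by the actinometer: 3.66×10⁻⁶ / 0.136 = 2.691×10⁻⁵ mol.
Φ(unknown) = 7.66×10⁻⁶ / 2.691×10⁻⁵ = 0.28.

Φ = 0.28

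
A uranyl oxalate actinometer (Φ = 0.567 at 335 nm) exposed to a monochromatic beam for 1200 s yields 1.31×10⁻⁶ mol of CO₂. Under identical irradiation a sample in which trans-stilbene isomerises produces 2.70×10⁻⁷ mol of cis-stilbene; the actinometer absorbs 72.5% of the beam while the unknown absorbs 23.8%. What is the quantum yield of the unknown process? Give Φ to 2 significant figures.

Φ = 0.36

Photons absorbed by the actinometer: 1.31×10⁻⁶ / 0.567 = 2.310×10⁻⁶ mol.
Incident flux: 2.310×10⁻⁶ / 0.725 = 3.186×10⁻⁶ einstein.
Absorbed by unknown: 0.238 × 3.186×10⁻⁶ = 7.583×10⁻⁷ mol.
Φ(unknown) = 2.70×10⁻⁷ / 7.583×10⁻⁷ = 0.36.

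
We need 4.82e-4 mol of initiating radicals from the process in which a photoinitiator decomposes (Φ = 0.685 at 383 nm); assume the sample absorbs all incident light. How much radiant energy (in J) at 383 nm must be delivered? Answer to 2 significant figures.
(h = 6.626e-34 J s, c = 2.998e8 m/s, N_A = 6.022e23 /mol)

Photons that must be absorbed: 4.82e-4 / 0.685 = 7.036e-4 mol.
Photon energy: hc/λ = 5.187e-19 J; per mole, 3.124e5 J mol⁻¹.
Energy required: 7.036e-4 × 3.124e5 = 220 J.

220 J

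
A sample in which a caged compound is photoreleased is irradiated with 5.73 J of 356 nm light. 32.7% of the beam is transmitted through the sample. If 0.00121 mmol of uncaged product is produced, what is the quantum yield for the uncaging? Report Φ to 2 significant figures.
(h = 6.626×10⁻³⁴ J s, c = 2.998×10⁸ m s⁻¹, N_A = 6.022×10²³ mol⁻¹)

Product: 0.00121 mmol = 1.21×10⁻⁶ mol.
Photon energy at 356 nm: hc/λ = (6.626×10⁻³⁴)(2.998×10⁸)/(356×10⁻⁹) = 5.580×10⁻¹⁹ J.
Photons incident: 5.73 / 5.580×10⁻¹⁹ = 1.027×10¹⁹, i.e. 1.027×10¹⁹/6.022×10²³ = 1.705×10⁻⁵ mol.
Fraction absorbed: 1 − 32.7/100 = 0.6730.
Photons absorbed: 0.6730 × 1.705×10⁻⁵ = 1.147×10⁻⁵ mol.
Φ = 1.21×10⁻⁶ mol / 1.147×10⁻⁵ mol photons = 0.11.

Φ = 0.11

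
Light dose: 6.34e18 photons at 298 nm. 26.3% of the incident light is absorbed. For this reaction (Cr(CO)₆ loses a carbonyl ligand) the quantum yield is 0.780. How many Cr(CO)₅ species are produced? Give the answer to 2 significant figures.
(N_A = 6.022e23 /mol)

1.3e18 species

Moles of photons: 6.34e18 / 6.022e23 = 1.053e-5 mol.
Photons absorbed: 0.263 × 1.053e-5 = 2.769e-6 mol.
Product: Φ × n_abs = 0.780 × 2.769e-6 = 2.160e-6 mol.
As a count: 2.160e-6 × 6.022e23 = 1.3e18.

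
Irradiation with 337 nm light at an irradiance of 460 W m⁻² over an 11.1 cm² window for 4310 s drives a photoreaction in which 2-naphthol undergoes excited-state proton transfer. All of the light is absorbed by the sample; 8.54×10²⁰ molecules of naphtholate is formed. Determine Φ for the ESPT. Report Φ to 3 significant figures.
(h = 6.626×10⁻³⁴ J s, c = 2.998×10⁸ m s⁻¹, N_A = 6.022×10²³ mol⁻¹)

Φ = 0.229

Product: 8.54×10²⁰ / 6.022×10²³ = 0.001418 mol.
Photon energy at 337 nm: hc/λ = (6.626×10⁻³⁴)(2.998×10⁸)/(337×10⁻⁹) = 5.895×10⁻¹⁹ J.
Energy delivered: (460 W m⁻²)(11.1×10⁻⁴ m²)(4310 s) = 2201 J.
Photons incident: 2201 / 5.895×10⁻¹⁹ = 3.734×10²¹, i.e. 3.734×10²¹/6.022×10²³ = 0.006201 mol.
Φ = 0.001418 mol / 0.006201 mol photons = 0.229.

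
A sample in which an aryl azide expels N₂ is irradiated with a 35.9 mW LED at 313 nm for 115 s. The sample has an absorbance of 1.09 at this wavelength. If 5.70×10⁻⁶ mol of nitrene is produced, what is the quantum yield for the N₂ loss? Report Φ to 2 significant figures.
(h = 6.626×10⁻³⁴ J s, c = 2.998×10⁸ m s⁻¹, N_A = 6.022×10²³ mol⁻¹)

Φ = 0.57

Photon energy at 313 nm: hc/λ = (6.626×10⁻³⁴)(2.998×10⁸)/(313×10⁻⁹) = 6.347×10⁻¹⁹ J.
Energy delivered: (35.9 mW)(115 s) = 4.129 J.
Photons incident: 4.129 / 6.347×10⁻¹⁹ = 6.505×10¹⁸, i.e. 6.505×10¹⁸/6.022×10²³ = 1.080×10⁻⁵ mol.
Fraction absorbed: 1 − 10^(−1.09) = 0.9187.
Photons absorbed: 0.9187 × 1.080×10⁻⁵ = 9.922×10⁻⁶ mol.
Φ = 5.70×10⁻⁶ mol / 9.922×10⁻⁶ mol photons = 0.57.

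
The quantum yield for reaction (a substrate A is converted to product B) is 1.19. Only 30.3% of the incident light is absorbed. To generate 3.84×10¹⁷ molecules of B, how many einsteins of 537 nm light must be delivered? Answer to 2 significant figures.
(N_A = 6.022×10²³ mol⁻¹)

1.8×10⁻⁶ einstein

Product: 3.84×10¹⁷ / 6.022×10²³ = 6.377×10⁻⁷ mol.
Photons that must be absorbed: 6.377×10⁻⁷ / 1.19 = 5.359×10⁻⁷ mol.
Incident photons needed: 5.359×10⁻⁷ / 0.303 = 1.769×10⁻⁶ mol.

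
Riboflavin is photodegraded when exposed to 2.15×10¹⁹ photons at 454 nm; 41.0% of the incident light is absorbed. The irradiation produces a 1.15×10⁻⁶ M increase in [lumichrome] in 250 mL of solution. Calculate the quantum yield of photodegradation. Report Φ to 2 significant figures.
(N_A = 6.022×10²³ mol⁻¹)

Φ = 0.020

Product: (1.15×10⁻⁶ M)(0.25 L) = 2.875×10⁻⁷ mol.
Moles of photons: 2.15×10¹⁹ / 6.022×10²³ = 3.570×10⁻⁵ mol.
Photons absorbed: 0.410 × 3.570×10⁻⁵ = 1.464×10⁻⁵ mol.
Φ = 2.875×10⁻⁷ mol / 1.464×10⁻⁵ mol photons = 0.020.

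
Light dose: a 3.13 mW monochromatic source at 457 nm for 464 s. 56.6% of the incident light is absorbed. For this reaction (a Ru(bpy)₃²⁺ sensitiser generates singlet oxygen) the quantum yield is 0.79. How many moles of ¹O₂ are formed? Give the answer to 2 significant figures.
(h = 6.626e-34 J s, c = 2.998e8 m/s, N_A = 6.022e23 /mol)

Photon energy at 457 nm: hc/λ = (6.626e-34)(2.998e8)/(457e-9) = 4.347e-19 J.
Energy delivered: (3.13 mW)(464 s) = 1.452 J.
Photons incident: 1.452 / 4.347e-19 = 3.340e18, i.e. 3.340e18/6.022e23 = 5.546e-6 mol.
Photons absorbed: 0.566 × 5.546e-6 = 3.139e-6 mol.
Product: Φ × n_abs = 0.79 × 3.139e-6 = 2.480e-6 mol.

2.5e-6 mol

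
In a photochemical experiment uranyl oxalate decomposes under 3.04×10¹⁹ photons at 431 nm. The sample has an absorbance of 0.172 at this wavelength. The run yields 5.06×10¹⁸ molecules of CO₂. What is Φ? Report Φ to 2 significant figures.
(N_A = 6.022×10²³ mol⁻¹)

Φ = 0.51

Product: 5.06×10¹⁸ / 6.022×10²³ = 8.403×10⁻⁶ mol.
Moles of photons: 3.04×10¹⁹ / 6.022×10²³ = 5.048×10⁻⁵ mol.
Fraction absorbed: 1 − 10^(−0.172) = 0.3270.
Photons absorbed: 0.3270 × 5.048×10⁻⁵ = 1.651×10⁻⁵ mol.
Φ = 8.403×10⁻⁶ mol / 1.651×10⁻⁵ mol photons = 0.51.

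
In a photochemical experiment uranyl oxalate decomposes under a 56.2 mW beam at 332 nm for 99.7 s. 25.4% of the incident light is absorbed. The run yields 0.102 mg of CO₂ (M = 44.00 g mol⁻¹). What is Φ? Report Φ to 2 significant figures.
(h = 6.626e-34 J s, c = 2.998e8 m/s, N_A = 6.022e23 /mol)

Product: 0.102 mg / 44.00 g mol⁻¹ = 2.318e-6 mol.
Photon energy at 332 nm: hc/λ = (6.626e-34)(2.998e8)/(332e-9) = 5.983e-19 J.
Energy delivered: (56.2 mW)(99.7 s) = 5.603 J.
Photons incident: 5.603 / 5.983e-19 = 9.365e18, i.e. 9.365e18/6.022e23 = 1.555e-5 mol.
Photons absorbed: 0.254 × 1.555e-5 = 3.950e-6 mol.
Φ = 2.318e-6 mol / 3.950e-6 mol photons = 0.59.

Φ = 0.59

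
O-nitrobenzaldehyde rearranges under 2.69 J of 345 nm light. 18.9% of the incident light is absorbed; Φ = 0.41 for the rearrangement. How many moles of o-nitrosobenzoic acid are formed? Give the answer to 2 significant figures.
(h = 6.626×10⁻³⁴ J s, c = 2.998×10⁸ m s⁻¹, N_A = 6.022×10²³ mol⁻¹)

6.0×10⁻⁷ mol

Photon energy at 345 nm: hc/λ = (6.626×10⁻³⁴)(2.998×10⁸)/(345×10⁻⁹) = 5.758×10⁻¹⁹ J.
Photons incident: 2.69 / 5.758×10⁻¹⁹ = 4.672×10¹⁸, i.e. 4.672×10¹⁸/6.022×10²³ = 7.758×10⁻⁶ mol.
Photons absorbed: 0.189 × 7.758×10⁻⁶ = 1.466×10⁻⁶ mol.
Product: Φ × n_abs = 0.41 × 1.466×10⁻⁶ = 6.011×10⁻⁷ mol.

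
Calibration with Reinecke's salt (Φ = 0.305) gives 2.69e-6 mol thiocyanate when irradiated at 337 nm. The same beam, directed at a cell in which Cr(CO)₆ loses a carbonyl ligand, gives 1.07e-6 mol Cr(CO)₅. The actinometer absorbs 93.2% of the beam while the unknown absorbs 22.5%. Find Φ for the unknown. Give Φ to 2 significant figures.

Photons absorbed by the actinometer: 2.69e-6 / 0.305 = 8.820e-6 mol.
Incident flux: 8.820e-6 / 0.932 = 9.464e-6 einstein.
Absorbed by unknown: 0.225 × 9.464e-6 = 2.129e-6 mol.
Φ(unknown) = 1.07e-6 / 2.129e-6 = 0.50.

Φ = 0.50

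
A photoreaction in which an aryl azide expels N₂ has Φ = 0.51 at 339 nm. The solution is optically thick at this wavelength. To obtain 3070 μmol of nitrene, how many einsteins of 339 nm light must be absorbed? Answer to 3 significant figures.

0.00602 einstein

Product: 3070 μmol = 0.00307 mol.
Photons that must be absorbed: 0.00307 / 0.51 = 0.006020 mol.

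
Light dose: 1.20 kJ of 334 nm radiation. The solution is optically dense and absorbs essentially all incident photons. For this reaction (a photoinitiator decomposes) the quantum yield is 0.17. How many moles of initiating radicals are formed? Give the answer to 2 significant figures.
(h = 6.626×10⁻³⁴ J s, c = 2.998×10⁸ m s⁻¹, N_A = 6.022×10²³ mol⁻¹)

5.7×10⁻⁴ mol

Photon energy at 334 nm: hc/λ = (6.626×10⁻³⁴)(2.998×10⁸)/(334×10⁻⁹) = 5.948×10⁻¹⁹ J.
Incident energy: 1.20 kJ = 1200 J.
Photons incident: 1200 / 5.948×10⁻¹⁹ = 2.017×10²¹, i.e. 2.017×10²¹/6.022×10²³ = 0.003349 mol.
Product: Φ × n_abs = 0.17 × 0.003349 = 5.693×10⁻⁴ mol.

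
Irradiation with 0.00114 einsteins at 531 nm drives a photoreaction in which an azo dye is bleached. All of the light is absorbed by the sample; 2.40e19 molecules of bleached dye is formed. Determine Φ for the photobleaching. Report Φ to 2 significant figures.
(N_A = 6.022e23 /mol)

Product: 2.40e19 / 6.022e23 = 3.985e-5 mol.
Φ = 3.985e-5 mol / 0.00114 mol photons = 0.035.

Φ = 0.035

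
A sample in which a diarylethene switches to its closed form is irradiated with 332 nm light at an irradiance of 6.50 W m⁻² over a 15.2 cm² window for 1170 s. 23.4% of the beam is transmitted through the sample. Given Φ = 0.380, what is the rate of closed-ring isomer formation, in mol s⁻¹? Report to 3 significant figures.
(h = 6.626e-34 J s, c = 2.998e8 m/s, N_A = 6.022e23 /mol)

7.98e-9 mol s⁻¹

Photon energy at 332 nm: hc/λ = (6.626e-34)(2.998e8)/(332e-9) = 5.983e-19 J.
Energy delivered: (6.50 W m⁻²)(15.2e-4 m²)(1170 s) = 11.56 J.
Photons incident: 11.56 / 5.983e-19 = 1.932e19, i.e. 1.932e19/6.022e23 = 3.208e-5 mol.
Fraction absorbed: 1 − 23.4/100 = 0.7660.
Photons absorbed: 0.7660 × 3.208e-5 = 2.457e-5 mol.
Product formed: 0.380 × 2.457e-5 = 9.337e-6 mol.
Rate: 9.337e-6 / 1170 s = 7.98e-9 mol s⁻¹.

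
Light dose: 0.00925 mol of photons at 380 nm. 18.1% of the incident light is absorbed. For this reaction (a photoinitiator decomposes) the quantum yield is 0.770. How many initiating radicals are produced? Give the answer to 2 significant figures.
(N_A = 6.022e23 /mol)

Photons absorbed: 0.181 × 0.00925 = 0.001674 mol.
Product: Φ × n_abs = 0.770 × 0.001674 = 0.001289 mol.
As a count: 0.001289 × 6.022e23 = 7.8e20.

7.8e20 initiating radicals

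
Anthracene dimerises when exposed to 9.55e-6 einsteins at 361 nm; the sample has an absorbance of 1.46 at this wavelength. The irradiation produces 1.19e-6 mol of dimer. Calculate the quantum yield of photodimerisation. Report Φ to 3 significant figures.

Φ = 0.129

Fraction absorbed: 1 − 10^(−1.46) = 0.9653.
Photons absorbed: 0.9653 × 9.55e-6 = 9.219e-6 mol.
Φ = 1.19e-6 mol / 9.219e-6 mol photons = 0.129.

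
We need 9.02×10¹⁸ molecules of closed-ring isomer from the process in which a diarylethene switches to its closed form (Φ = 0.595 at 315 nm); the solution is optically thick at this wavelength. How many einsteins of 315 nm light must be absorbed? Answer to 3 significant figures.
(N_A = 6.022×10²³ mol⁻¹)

2.52×10⁻⁵ einstein

Product: 9.02×10¹⁸ / 6.022×10²³ = 1.498×10⁻⁵ mol.
Photons that must be absorbed: 1.498×10⁻⁵ / 0.595 = 2.518×10⁻⁵ mol.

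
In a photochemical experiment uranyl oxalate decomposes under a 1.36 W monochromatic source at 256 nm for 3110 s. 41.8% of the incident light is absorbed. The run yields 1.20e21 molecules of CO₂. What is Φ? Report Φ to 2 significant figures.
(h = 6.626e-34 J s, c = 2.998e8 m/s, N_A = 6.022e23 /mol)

Product: 1.20e21 / 6.022e23 = 0.001993 mol.
Photon energy at 256 nm: hc/λ = (6.626e-34)(2.998e8)/(256e-9) = 7.760e-19 J.
Energy delivered: (1.36 W)(3110 s) = 4230 J.
Photons incident: 4230 / 7.760e-19 = 5.451e21, i.e. 5.451e21/6.022e23 = 0.009052 mol.
Photons absorbed: 0.418 × 0.009052 = 0.003784 mol.
Φ = 0.001993 mol / 0.003784 mol photons = 0.53.

Φ = 0.53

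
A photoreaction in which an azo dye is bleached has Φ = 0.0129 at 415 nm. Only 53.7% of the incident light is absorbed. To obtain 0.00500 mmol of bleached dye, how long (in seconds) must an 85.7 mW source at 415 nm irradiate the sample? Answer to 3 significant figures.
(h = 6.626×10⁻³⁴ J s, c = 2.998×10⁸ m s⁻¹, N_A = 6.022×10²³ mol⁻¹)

t ≈ 2430 s

Product: 0.00500 mmol = 5.00×10⁻⁶ mol.
Photons that must be absorbed: 5.00×10⁻⁶ / 0.0129 = 3.876×10⁻⁴ mol.
Incident photons needed: 3.876×10⁻⁴ / 0.537 = 7.218×10⁻⁴ mol.
Photon energy: hc/λ = 4.787×10⁻¹⁹ J; per mole, 2.883×10⁵ J mol⁻¹.
Energy required: 7.218×10⁻⁴ × 2.883×10⁵ = 208.1 J.
Time: 208.1 J / 0.0857 W = 2430 s.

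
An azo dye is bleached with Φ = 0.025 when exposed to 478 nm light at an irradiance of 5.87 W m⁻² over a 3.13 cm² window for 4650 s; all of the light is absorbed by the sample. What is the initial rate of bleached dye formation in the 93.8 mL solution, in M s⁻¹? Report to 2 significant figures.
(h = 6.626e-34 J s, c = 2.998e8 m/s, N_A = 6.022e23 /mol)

Photon energy at 478 nm: hc/λ = (6.626e-34)(2.998e8)/(478e-9) = 4.156e-19 J.
Energy delivered: (5.87 W m⁻²)(3.13e-4 m²)(4650 s) = 8.543 J.
Photons incident: 8.543 / 4.156e-19 = 2.056e19, i.e. 2.056e19/6.022e23 = 3.414e-5 mol.
Product formed: 0.025 × 3.414e-5 = 8.535e-7 mol.
Rate: 8.535e-7 mol / (4650 s × 0.0938 L) = 2.0e-9 M s⁻¹.

2.0e-9 M s⁻¹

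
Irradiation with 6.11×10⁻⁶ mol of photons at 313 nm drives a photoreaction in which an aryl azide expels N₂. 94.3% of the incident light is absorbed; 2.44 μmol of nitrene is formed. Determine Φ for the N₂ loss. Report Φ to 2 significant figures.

Product: 2.44 μmol = 2.44×10⁻⁶ mol.
Photons absorbed: 0.943 × 6.11×10⁻⁶ = 5.762×10⁻⁶ mol.
Φ = 2.44×10⁻⁶ mol / 5.762×10⁻⁶ mol photons = 0.42.

Φ = 0.42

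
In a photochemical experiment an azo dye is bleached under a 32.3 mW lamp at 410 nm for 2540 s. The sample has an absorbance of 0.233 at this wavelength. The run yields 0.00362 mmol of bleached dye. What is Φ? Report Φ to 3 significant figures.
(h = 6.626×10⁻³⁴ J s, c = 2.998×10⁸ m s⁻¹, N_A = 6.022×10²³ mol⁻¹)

Φ = 0.0310

Product: 0.00362 mmol = 3.62×10⁻⁶ mol.
Photon energy at 410 nm: hc/λ = (6.626×10⁻³⁴)(2.998×10⁸)/(410×10⁻⁹) = 4.845×10⁻¹⁹ J.
Energy delivered: (32.3 mW)(2540 s) = 82.04 J.
Photons incident: 82.04 / 4.845×10⁻¹⁹ = 1.693×10²⁰, i.e. 1.693×10²⁰/6.022×10²³ = 2.811×10⁻⁴ mol.
Fraction absorbed: 1 − 10^(−0.233) = 0.4152.
Photons absorbed: 0.4152 × 2.811×10⁻⁴ = 1.167×10⁻⁴ mol.
Φ = 3.62×10⁻⁶ mol / 1.167×10⁻⁴ mol photons = 0.0310.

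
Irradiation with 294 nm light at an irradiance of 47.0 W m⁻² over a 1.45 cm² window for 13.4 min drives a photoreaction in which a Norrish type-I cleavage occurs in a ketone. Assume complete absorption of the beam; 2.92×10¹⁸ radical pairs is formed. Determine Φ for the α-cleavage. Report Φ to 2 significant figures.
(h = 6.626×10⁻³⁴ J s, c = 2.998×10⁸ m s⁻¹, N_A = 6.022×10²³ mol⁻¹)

Product: 2.92×10¹⁸ / 6.022×10²³ = 4.849×10⁻⁶ mol.
Photon energy at 294 nm: hc/λ = (6.626×10⁻³⁴)(2.998×10⁸)/(294×10⁻⁹) = 6.757×10⁻¹⁹ J.
Energy delivered: (47.0 W m⁻²)(1.45×10⁻⁴ m²)(804 s) = 5.479 J.
Photons incident: 5.479 / 6.757×10⁻¹⁹ = 8.109×10¹⁸, i.e. 8.109×10¹⁸/6.022×10²³ = 1.347×10⁻⁵ mol.
Φ = 4.849×10⁻⁶ mol / 1.347×10⁻⁵ mol photons = 0.36.

Φ = 0.36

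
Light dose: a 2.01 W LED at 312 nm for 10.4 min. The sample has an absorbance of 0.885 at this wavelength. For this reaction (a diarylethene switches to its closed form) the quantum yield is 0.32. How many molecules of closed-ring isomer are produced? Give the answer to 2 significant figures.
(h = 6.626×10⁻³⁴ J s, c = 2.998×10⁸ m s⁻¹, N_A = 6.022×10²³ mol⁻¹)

Photon energy at 312 nm: hc/λ = (6.626×10⁻³⁴)(2.998×10⁸)/(312×10⁻⁹) = 6.367×10⁻¹⁹ J.
Energy delivered: (2.01 W)(624 s) = 1254 J.
Photons incident: 1254 / 6.367×10⁻¹⁹ = 1.970×10²¹, i.e. 1.970×10²¹/6.022×10²³ = 0.003271 mol.
Fraction absorbed: 1 − 10^(−0.885) = 0.8697.
Photons absorbed: 0.8697 × 0.003271 = 0.002845 mol.
Product: Φ × n_abs = 0.32 × 0.002845 = 9.104×10⁻⁴ mol.
As a count: 9.104×10⁻⁴ × 6.022×10²³ = 5.5×10²⁰.

5.5×10²⁰ molecules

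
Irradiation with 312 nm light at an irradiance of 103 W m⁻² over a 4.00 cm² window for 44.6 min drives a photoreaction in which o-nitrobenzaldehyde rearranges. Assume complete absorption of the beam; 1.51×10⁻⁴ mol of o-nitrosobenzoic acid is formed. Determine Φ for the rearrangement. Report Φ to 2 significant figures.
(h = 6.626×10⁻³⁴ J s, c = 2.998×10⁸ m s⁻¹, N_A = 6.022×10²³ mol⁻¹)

Photon energy at 312 nm: hc/λ = (6.626×10⁻³⁴)(2.998×10⁸)/(312×10⁻⁹) = 6.367×10⁻¹⁹ J.
Energy delivered: (103 W m⁻²)(4.00×10⁻⁴ m²)(2676 s) = 110.3 J.
Photons incident: 110.3 / 6.367×10⁻¹⁹ = 1.732×10²⁰, i.e. 1.732×10²⁰/6.022×10²³ = 2.876×10⁻⁴ mol.
Φ = 1.51×10⁻⁴ mol / 2.876×10⁻⁴ mol photons = 0.53.

Φ = 0.53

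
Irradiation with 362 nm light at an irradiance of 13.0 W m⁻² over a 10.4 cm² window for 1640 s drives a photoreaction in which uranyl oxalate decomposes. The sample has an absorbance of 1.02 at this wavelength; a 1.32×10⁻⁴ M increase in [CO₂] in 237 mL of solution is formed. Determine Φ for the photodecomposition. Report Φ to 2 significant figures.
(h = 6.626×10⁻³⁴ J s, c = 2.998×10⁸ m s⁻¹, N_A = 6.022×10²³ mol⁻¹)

Φ = 0.52

Product: (1.32×10⁻⁴ M)(0.237 L) = 3.128×10⁻⁵ mol.
Photon energy at 362 nm: hc/λ = (6.626×10⁻³⁴)(2.998×10⁸)/(362×10⁻⁹) = 5.487×10⁻¹⁹ J.
Energy delivered: (13.0 W m⁻²)(10.4×10⁻⁴ m²)(1640 s) = 22.17 J.
Photons incident: 22.17 / 5.487×10⁻¹⁹ = 4.040×10¹⁹, i.e. 4.040×10¹⁹/6.022×10²³ = 6.709×10⁻⁵ mol.
Fraction absorbed: 1 − 10^(−1.02) = 0.9045.
Photons absorbed: 0.9045 × 6.709×10⁻⁵ = 6.068×10⁻⁵ mol.
Φ = 3.128×10⁻⁵ mol / 6.068×10⁻⁵ mol photons = 0.52.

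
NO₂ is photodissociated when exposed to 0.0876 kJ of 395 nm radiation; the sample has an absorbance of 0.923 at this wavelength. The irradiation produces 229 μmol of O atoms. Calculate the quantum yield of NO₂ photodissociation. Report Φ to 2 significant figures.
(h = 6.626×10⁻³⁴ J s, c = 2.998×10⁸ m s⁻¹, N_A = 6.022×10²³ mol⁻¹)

Product: 229 μmol = 2.29×10⁻⁴ mol.
Photon energy at 395 nm: hc/λ = (6.626×10⁻³⁴)(2.998×10⁸)/(395×10⁻⁹) = 5.029×10⁻¹⁹ J.
Incident energy: 0.0876 kJ = 87.6 J.
Photons incident: 87.6 / 5.029×10⁻¹⁹ = 1.742×10²⁰, i.e. 1.742×10²⁰/6.022×10²³ = 2.893×10⁻⁴ mol.
Fraction absorbed: 1 − 10^(−0.923) = 0.8806.
Photons absorbed: 0.8806 × 2.893×10⁻⁴ = 2.548×10⁻⁴ mol.
Φ = 2.29×10⁻⁴ mol / 2.548×10⁻⁴ mol photons = 0.90.

Φ = 0.90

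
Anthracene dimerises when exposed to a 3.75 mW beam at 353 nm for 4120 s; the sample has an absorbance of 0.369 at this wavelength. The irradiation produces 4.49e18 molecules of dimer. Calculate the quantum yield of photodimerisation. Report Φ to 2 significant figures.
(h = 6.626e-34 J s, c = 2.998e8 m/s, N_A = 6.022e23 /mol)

Product: 4.49e18 / 6.022e23 = 7.456e-6 mol.
Photon energy at 353 nm: hc/λ = (6.626e-34)(2.998e8)/(353e-9) = 5.627e-19 J.
Energy delivered: (3.75 mW)(4120 s) = 15.45 J.
Photons incident: 15.45 / 5.627e-19 = 2.746e19, i.e. 2.746e19/6.022e23 = 4.560e-5 mol.
Fraction absorbed: 1 − 10^(−0.369) = 0.5724.
Photons absorbed: 0.5724 × 4.560e-5 = 2.610e-5 mol.
Φ = 7.456e-6 mol / 2.610e-5 mol photons = 0.29.

Φ = 0.29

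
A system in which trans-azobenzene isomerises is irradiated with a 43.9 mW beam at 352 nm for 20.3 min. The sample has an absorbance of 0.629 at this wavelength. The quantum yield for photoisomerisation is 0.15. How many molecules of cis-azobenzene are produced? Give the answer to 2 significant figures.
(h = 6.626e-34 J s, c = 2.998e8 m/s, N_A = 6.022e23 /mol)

Photon energy at 352 nm: hc/λ = (6.626e-34)(2.998e8)/(352e-9) = 5.643e-19 J.
Energy delivered: (43.9 mW)(1218 s) = 53.47 J.
Photons incident: 53.47 / 5.643e-19 = 9.475e19, i.e. 9.475e19/6.022e23 = 1.573e-4 mol.
Fraction absorbed: 1 − 10^(−0.629) = 0.7650.
Photons absorbed: 0.7650 × 1.573e-4 = 1.203e-4 mol.
Product: Φ × n_abs = 0.15 × 1.203e-4 = 1.804e-5 mol.
As a count: 1.804e-5 × 6.022e23 = 1.1e19.

1.1e19 molecules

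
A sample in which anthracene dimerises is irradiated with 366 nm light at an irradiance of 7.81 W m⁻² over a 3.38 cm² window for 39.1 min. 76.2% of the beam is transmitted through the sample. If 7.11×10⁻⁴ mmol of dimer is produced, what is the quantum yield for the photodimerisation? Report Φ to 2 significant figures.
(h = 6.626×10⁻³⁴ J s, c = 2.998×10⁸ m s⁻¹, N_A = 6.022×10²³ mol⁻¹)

Product: 7.11×10⁻⁴ mmol = 7.11×10⁻⁷ mol.
Photon energy at 366 nm: hc/λ = (6.626×10⁻³⁴)(2.998×10⁸)/(366×10⁻⁹) = 5.428×10⁻¹⁹ J.
Energy delivered: (7.81 W m⁻²)(3.38×10⁻⁴ m²)(2346 s) = 6.193 J.
Photons incident: 6.193 / 5.428×10⁻¹⁹ = 1.141×10¹⁹, i.e. 1.141×10¹⁹/6.022×10²³ = 1.895×10⁻⁵ mol.
Fraction absorbed: 1 − 76.2/100 = 0.2380.
Photons absorbed: 0.2380 × 1.895×10⁻⁵ = 4.510×10⁻⁶ mol.
Φ = 7.11×10⁻⁷ mol / 4.510×10⁻⁶ mol photons = 0.16.

Φ = 0.16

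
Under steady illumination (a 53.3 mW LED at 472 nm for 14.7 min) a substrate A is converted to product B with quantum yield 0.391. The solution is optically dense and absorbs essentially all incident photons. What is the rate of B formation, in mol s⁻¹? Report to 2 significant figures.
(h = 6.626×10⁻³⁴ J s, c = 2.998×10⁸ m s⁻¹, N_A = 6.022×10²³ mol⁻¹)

8.2×10⁻⁸ mol s⁻¹

Photon energy at 472 nm: hc/λ = (6.626×10⁻³⁴)(2.998×10⁸)/(472×10⁻⁹) = 4.209×10⁻¹⁹ J.
Energy delivered: (53.3 mW)(882 s) = 47.01 J.
Photons incident: 47.01 / 4.209×10⁻¹⁹ = 1.117×10²⁰, i.e. 1.117×10²⁰/6.022×10²³ = 1.855×10⁻⁴ mol.
Product formed: 0.391 × 1.855×10⁻⁴ = 7.253×10⁻⁵ mol.
Rate: 7.253×10⁻⁵ / 882 s = 8.2×10⁻⁸ mol s⁻¹.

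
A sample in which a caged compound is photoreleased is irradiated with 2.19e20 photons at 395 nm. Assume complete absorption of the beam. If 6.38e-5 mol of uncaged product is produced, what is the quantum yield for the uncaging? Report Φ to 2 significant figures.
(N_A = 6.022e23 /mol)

Moles of photons: 2.19e20 / 6.022e23 = 3.637e-4 mol.
Φ = 6.38e-5 mol / 3.637e-4 mol photons = 0.18.

Φ = 0.18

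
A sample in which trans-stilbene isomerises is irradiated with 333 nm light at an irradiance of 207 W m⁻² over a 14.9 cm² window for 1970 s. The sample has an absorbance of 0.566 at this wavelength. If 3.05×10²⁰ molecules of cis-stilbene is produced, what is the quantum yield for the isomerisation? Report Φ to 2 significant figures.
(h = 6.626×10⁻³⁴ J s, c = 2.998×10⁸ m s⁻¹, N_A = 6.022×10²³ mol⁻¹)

Φ = 0.41

Product: 3.05×10²⁰ / 6.022×10²³ = 5.065×10⁻⁴ mol.
Photon energy at 333 nm: hc/λ = (6.626×10⁻³⁴)(2.998×10⁸)/(333×10⁻⁹) = 5.965×10⁻¹⁹ J.
Energy delivered: (207 W m⁻²)(14.9×10⁻⁴ m²)(1970 s) = 607.6 J.
Photons incident: 607.6 / 5.965×10⁻¹⁹ = 1.019×10²¹, i.e. 1.019×10²¹/6.022×10²³ = 0.001692 mol.
Fraction absorbed: 1 − 10^(−0.566) = 0.7284.
Photons absorbed: 0.7284 × 0.001692 = 0.001232 mol.
Φ = 5.065×10⁻⁴ mol / 0.001232 mol photons = 0.41.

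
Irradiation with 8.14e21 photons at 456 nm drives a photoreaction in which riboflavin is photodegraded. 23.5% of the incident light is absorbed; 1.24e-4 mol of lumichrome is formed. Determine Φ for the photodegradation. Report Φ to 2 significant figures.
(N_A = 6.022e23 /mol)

Moles of photons: 8.14e21 / 6.022e23 = 0.01352 mol.
Photons absorbed: 0.235 × 0.01352 = 0.003177 mol.
Φ = 1.24e-4 mol / 0.003177 mol photons = 0.039.

Φ = 0.039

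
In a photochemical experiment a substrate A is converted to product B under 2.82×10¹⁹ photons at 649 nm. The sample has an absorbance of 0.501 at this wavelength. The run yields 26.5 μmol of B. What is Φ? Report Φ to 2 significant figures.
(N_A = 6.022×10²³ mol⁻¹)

Product: 26.5 μmol = 2.65×10⁻⁵ mol.
Moles of photons: 2.82×10¹⁹ / 6.022×10²³ = 4.683×10⁻⁵ mol.
Fraction absorbed: 1 − 10^(−0.501) = 0.6845.
Photons absorbed: 0.6845 × 4.683×10⁻⁵ = 3.206×10⁻⁵ mol.
Φ = 2.65×10⁻⁵ mol / 3.206×10⁻⁵ mol photons = 0.83.

Φ = 0.83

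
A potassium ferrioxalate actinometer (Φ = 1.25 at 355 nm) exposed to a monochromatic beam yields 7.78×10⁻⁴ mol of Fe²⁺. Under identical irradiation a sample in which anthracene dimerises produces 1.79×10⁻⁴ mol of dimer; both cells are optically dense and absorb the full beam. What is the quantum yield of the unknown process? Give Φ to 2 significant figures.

Φ = 0.29

Photons absorbed by the actinometer: 7.78×10⁻⁴ / 1.25 = 6.224×10⁻⁴ mol.
Φ(unknown) = 1.79×10⁻⁴ / 6.224×10⁻⁴ = 0.29.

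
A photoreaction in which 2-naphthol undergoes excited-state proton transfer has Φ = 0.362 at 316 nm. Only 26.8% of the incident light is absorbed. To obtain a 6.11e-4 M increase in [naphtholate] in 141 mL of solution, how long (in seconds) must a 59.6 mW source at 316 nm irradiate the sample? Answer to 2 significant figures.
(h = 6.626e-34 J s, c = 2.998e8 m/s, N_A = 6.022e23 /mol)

Product: (6.11e-4 M)(0.141 L) = 8.615e-5 mol.
Photons that must be absorbed: 8.615e-5 / 0.362 = 2.380e-4 mol.
Incident photons needed: 2.380e-4 / 0.268 = 8.881e-4 mol.
Photon energy: hc/λ = 6.286e-19 J; per mole, 3.785e5 J mol⁻¹.
Energy required: 8.881e-4 × 3.785e5 = 336.1 J.
Time: 336.1 J / 0.0596 W = 5600 s.

t ≈ 5600 s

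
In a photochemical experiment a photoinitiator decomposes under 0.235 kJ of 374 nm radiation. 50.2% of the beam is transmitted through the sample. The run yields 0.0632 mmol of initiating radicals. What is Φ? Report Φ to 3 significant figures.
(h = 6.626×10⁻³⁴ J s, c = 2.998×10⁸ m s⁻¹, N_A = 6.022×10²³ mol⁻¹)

Product: 0.0632 mmol = 6.32×10⁻⁵ mol.
Photon energy at 374 nm: hc/λ = (6.626×10⁻³⁴)(2.998×10⁸)/(374×10⁻⁹) = 5.311×10⁻¹⁹ J.
Incident energy: 0.235 kJ = 235 J.
Photons incident: 235 / 5.311×10⁻¹⁹ = 4.425×10²⁰, i.e. 4.425×10²⁰/6.022×10²³ = 7.348×10⁻⁴ mol.
Fraction absorbed: 1 − 50.2/100 = 0.4980.
Photons absorbed: 0.4980 × 7.348×10⁻⁴ = 3.659×10⁻⁴ mol.
Φ = 6.32×10⁻⁵ mol / 3.659×10⁻⁴ mol photons = 0.173.

Φ = 0.173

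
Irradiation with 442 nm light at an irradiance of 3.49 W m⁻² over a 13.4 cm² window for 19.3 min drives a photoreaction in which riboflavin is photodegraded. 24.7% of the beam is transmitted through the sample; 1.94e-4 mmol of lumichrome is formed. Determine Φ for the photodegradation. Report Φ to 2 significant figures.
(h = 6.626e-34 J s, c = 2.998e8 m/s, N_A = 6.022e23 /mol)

Φ = 0.013

Product: 1.94e-4 mmol = 1.94e-7 mol.
Photon energy at 442 nm: hc/λ = (6.626e-34)(2.998e8)/(442e-9) = 4.494e-19 J.
Energy delivered: (3.49 W m⁻²)(13.4e-4 m²)(1158 s) = 5.416 J.
Photons incident: 5.416 / 4.494e-19 = 1.205e19, i.e. 1.205e19/6.022e23 = 2.001e-5 mol.
Fraction absorbed: 1 − 24.7/100 = 0.7530.
Photons absorbed: 0.7530 × 2.001e-5 = 1.507e-5 mol.
Φ = 1.94e-7 mol / 1.507e-5 mol photons = 0.013.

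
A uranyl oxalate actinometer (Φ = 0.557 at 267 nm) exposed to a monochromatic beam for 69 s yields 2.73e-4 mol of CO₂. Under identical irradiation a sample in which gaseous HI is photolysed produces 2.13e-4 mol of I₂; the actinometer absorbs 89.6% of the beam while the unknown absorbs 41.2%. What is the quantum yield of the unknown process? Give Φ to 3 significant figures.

Photons absorbed by the actinometer: 2.73e-4 / 0.557 = 4.901e-4 mol.
Incident flux: 4.901e-4 / 0.896 = 5.470e-4 einstein.
Absorbed by unknown: 0.412 × 5.470e-4 = 2.254e-4 mol.
Φ(unknown) = 2.13e-4 / 2.254e-4 = 0.945.

Φ = 0.945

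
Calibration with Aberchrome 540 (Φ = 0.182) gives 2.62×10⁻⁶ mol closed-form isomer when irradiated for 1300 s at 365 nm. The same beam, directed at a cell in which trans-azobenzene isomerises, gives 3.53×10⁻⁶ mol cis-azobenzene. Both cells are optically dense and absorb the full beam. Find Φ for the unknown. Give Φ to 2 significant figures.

Photons absorbed by the actinometer: 2.62×10⁻⁶ / 0.182 = 1.440×10⁻⁵ mol.
Φ(unknown) = 3.53×10⁻⁶ / 1.440×10⁻⁵ = 0.25.

Φ = 0.25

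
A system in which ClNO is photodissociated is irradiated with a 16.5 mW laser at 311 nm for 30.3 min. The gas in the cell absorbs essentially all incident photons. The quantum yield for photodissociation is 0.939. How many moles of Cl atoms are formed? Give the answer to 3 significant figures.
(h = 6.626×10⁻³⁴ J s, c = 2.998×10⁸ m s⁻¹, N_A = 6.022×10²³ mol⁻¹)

7.32×10⁻⁵ mol

Photon energy at 311 nm: hc/λ = (6.626×10⁻³⁴)(2.998×10⁸)/(311×10⁻⁹) = 6.387×10⁻¹⁹ J.
Energy delivered: (16.5 mW)(1818 s) = 30.00 J.
Photons incident: 30.00 / 6.387×10⁻¹⁹ = 4.697×10¹⁹, i.e. 4.697×10¹⁹/6.022×10²³ = 7.800×10⁻⁵ mol.
Product: Φ × n_abs = 0.939 × 7.800×10⁻⁵ = 7.324×10⁻⁵ mol.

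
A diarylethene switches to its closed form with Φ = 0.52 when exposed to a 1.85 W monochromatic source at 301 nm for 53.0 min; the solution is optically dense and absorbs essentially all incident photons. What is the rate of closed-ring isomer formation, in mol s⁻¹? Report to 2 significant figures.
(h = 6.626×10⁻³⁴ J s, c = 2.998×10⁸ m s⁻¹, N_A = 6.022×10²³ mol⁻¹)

Photon energy at 301 nm: hc/λ = (6.626×10⁻³⁴)(2.998×10⁸)/(301×10⁻⁹) = 6.600×10⁻¹⁹ J.
Energy delivered: (1.85 W)(3180 s) = 5883 J.
Photons incident: 5883 / 6.600×10⁻¹⁹ = 8.914×10²¹, i.e. 8.914×10²¹/6.022×10²³ = 0.01480 mol.
Product formed: 0.52 × 0.01480 = 0.007696 mol.
Rate: 0.007696 / 3180 s = 2.4×10⁻⁶ mol s⁻¹.

2.4×10⁻⁶ mol s⁻¹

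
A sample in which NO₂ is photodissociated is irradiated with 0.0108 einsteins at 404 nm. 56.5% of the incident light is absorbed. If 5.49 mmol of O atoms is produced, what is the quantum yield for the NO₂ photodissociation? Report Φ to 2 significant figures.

Product: 5.49 mmol = 0.00549 mol.
Photons absorbed: 0.565 × 0.0108 = 0.006102 mol.
Φ = 0.00549 mol / 0.006102 mol photons = 0.90.

Φ = 0.90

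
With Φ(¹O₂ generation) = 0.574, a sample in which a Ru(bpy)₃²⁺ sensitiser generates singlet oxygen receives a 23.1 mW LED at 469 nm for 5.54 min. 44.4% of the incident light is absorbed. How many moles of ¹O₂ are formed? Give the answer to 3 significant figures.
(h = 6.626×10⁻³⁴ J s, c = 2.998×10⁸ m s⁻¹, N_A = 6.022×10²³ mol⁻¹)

7.67×10⁻⁶ mol

Photon energy at 469 nm: hc/λ = (6.626×10⁻³⁴)(2.998×10⁸)/(469×10⁻⁹) = 4.236×10⁻¹⁹ J.
Energy delivered: (23.1 mW)(332.4 s) = 7.678 J.
Photons incident: 7.678 / 4.236×10⁻¹⁹ = 1.813×10¹⁹, i.e. 1.813×10¹⁹/6.022×10²³ = 3.011×10⁻⁵ mol.
Photons absorbed: 0.444 × 3.011×10⁻⁵ = 1.337×10⁻⁵ mol.
Product: Φ × n_abs = 0.574 × 1.337×10⁻⁵ = 7.674×10⁻⁶ mol.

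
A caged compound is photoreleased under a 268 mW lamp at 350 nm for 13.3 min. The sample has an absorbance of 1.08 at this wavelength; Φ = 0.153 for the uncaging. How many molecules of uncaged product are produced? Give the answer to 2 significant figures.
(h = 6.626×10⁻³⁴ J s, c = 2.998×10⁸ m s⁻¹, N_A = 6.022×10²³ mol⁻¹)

Photon energy at 350 nm: hc/λ = (6.626×10⁻³⁴)(2.998×10⁸)/(350×10⁻⁹) = 5.676×10⁻¹⁹ J.
Energy delivered: (268 mW)(798 s) = 213.9 J.
Photons incident: 213.9 / 5.676×10⁻¹⁹ = 3.768×10²⁰, i.e. 3.768×10²⁰/6.022×10²³ = 6.257×10⁻⁴ mol.
Fraction absorbed: 1 − 10^(−1.08) = 0.9168.
Photons absorbed: 0.9168 × 6.257×10⁻⁴ = 5.736×10⁻⁴ mol.
Product: Φ × n_abs = 0.153 × 5.736×10⁻⁴ = 8.776×10⁻⁵ mol.
As a count: 8.776×10⁻⁵ × 6.022×10²³ = 5.3×10¹⁹.

5.3×10¹⁹ molecules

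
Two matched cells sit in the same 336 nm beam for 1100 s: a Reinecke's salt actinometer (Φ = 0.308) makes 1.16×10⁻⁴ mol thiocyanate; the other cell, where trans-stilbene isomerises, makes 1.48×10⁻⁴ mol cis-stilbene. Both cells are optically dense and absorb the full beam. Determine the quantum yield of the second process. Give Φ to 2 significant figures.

Photons absorbed by the actinometer: 1.16×10⁻⁴ / 0.308 = 3.766×10⁻⁴ mol.
Φ(unknown) = 1.48×10⁻⁴ / 3.766×10⁻⁴ = 0.39.

Φ = 0.39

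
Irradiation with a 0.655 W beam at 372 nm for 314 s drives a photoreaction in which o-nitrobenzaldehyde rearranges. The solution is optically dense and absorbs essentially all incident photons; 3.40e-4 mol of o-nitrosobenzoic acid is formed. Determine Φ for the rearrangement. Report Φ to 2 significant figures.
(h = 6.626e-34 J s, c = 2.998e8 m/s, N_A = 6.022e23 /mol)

Φ = 0.53

Photon energy at 372 nm: hc/λ = (6.626e-34)(2.998e8)/(372e-9) = 5.340e-19 J.
Energy delivered: (0.655 W)(314 s) = 205.7 J.
Photons incident: 205.7 / 5.340e-19 = 3.852e20, i.e. 3.852e20/6.022e23 = 6.397e-4 mol.
Φ = 3.40e-4 mol / 6.397e-4 mol photons = 0.53.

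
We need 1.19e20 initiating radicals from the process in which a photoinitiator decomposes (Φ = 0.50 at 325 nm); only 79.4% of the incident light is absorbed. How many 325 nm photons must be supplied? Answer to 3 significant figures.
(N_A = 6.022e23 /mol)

3.00e20 photons

Product: 1.19e20 / 6.022e23 = 1.976e-4 mol.
Photons that must be absorbed: 1.976e-4 / 0.50 = 3.952e-4 mol.
Incident photons needed: 3.952e-4 / 0.794 = 4.977e-4 mol.
Photon count: 4.977e-4 × 6.022e23 = 3.00e20.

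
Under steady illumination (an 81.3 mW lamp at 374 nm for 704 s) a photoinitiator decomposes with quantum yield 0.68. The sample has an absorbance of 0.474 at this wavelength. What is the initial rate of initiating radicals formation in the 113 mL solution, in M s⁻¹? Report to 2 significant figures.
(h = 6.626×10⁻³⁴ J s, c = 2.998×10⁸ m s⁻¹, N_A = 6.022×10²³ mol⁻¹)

1.0×10⁻⁶ M s⁻¹

Photon energy at 374 nm: hc/λ = (6.626×10⁻³⁴)(2.998×10⁸)/(374×10⁻⁹) = 5.311×10⁻¹⁹ J.
Energy delivered: (81.3 mW)(704 s) = 57.24 J.
Photons incident: 57.24 / 5.311×10⁻¹⁹ = 1.078×10²⁰, i.e. 1.078×10²⁰/6.022×10²³ = 1.790×10⁻⁴ mol.
Fraction absorbed: 1 − 10^(−0.474) = 0.6643.
Photons absorbed: 0.6643 × 1.790×10⁻⁴ = 1.189×10⁻⁴ mol.
Product formed: 0.68 × 1.189×10⁻⁴ = 8.085×10⁻⁵ mol.
Rate: 8.085×10⁻⁵ mol / (704 s × 0.113 L) = 1.0×10⁻⁶ M s⁻¹.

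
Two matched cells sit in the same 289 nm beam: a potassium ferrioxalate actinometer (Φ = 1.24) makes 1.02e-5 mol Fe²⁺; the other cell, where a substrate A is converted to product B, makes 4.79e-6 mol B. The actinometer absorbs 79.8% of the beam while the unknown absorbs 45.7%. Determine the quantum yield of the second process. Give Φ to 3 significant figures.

Φ = 1.02

Photons absorbed by the actinometer: 1.02e-5 / 1.24 = 8.226e-6 mol.
Incident flux: 8.226e-6 / 0.798 = 1.031e-5 einstein.
Absorbed by unknown: 0.457 × 1.031e-5 = 4.712e-6 mol.
Φ(unknown) = 4.79e-6 / 4.712e-6 = 1.02.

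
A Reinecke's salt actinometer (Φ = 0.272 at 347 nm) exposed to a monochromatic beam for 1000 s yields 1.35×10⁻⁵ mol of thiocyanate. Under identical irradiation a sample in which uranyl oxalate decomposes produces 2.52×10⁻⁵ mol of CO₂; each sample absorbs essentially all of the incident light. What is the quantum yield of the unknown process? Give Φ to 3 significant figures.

Photons absorbed by the actinometer: 1.35×10⁻⁵ / 0.272 = 4.963×10⁻⁵ mol.
Φ(unknown) = 2.52×10⁻⁵ / 4.963×10⁻⁵ = 0.508.

Φ = 0.508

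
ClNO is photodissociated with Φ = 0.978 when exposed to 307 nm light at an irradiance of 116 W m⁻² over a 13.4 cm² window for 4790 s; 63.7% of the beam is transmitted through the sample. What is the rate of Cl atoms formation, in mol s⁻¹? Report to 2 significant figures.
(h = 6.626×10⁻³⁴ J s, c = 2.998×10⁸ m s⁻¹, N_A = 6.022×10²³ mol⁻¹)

Photon energy at 307 nm: hc/λ = (6.626×10⁻³⁴)(2.998×10⁸)/(307×10⁻⁹) = 6.471×10⁻¹⁹ J.
Energy delivered: (116 W m⁻²)(13.4×10⁻⁴ m²)(4790 s) = 744.6 J.
Photons incident: 744.6 / 6.471×10⁻¹⁹ = 1.151×10²¹, i.e. 1.151×10²¹/6.022×10²³ = 0.001911 mol.
Fraction absorbed: 1 − 63.7/100 = 0.3630.
Photons absorbed: 0.3630 × 0.001911 = 6.937×10⁻⁴ mol.
Product formed: 0.978 × 6.937×10⁻⁴ = 6.784×10⁻⁴ mol.
Rate: 6.784×10⁻⁴ / 4790 s = 1.4×10⁻⁷ mol s⁻¹.

1.4×10⁻⁷ mol s⁻¹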